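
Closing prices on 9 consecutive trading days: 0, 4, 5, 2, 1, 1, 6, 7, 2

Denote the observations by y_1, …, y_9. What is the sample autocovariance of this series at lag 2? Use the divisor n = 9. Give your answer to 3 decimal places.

Mean ȳ = (0 + 4 + 5 + 2 + 1 + 1 + 6 + 7 + 2)/9 = 3.1111
Σ_{t=1}^{7}(y_t−ȳ)(y_{t+2}−ȳ) = -26.0247
γ_2 = -26.0247 / 9 = -2.892

-2.892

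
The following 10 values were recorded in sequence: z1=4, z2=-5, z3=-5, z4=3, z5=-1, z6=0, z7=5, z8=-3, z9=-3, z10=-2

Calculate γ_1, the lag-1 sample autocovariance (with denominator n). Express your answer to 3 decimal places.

Mean z̄ = (4 − 5 − 5 + 3 − 1 + 0 + 5 − 3 − 3 − 2)/10 = -0.7000
Σ_{t=1}^{9}(z_t−z̄)(z_{t+1}−z̄) = -19.7900
γ_1 = -19.7900 / 10 = -1.979

-1.979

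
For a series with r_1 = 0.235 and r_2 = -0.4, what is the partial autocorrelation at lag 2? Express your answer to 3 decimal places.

-0.482

φ_{22} = (r_2 − r_1²) / (1 − r_1²)
r_1² = (0.235)² = 0.055225
Numerator = -0.4 − 0.0552 = -0.4552; denominator = 1 − 0.0552 = 0.9448
φ_{22} = -0.4552 / 0.9448 = -0.482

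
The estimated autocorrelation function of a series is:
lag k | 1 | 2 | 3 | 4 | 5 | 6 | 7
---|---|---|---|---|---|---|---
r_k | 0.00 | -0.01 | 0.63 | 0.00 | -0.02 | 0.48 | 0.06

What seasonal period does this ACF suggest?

3

The largest autocorrelation is r_3 = 0.63, with a weaker echo at lag 6 (0.48); the remaining lags stay at or below 0.06.
The dominant spike at lag 3 indicates a seasonal period of 3.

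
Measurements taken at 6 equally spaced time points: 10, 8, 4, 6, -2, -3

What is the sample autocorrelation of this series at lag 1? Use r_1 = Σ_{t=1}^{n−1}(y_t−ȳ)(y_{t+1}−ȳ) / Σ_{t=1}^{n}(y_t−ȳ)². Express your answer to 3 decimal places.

0.383

Mean ȳ = (10 + 8 + 4 + 6 − 2 − 3)/6 = 3.8333
Deviations from mean: 6.1667, 4.1667, 0.1667, 2.1667, -5.8333, -6.8333
Numerator Σ_{t=1}^{5}(y_t−ȳ)(y_{t+1}−ȳ) = 53.9722
Denominator Σ(y_t−ȳ)² = 140.8333
r_1 = 53.9722 / 140.8333 = 0.383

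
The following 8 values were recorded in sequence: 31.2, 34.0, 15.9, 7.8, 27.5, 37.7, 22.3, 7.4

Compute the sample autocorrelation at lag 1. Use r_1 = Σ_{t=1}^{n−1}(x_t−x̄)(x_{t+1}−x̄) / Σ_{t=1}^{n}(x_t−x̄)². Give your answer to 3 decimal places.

Mean x̄ = (31.2 + 34.0 + 15.9 + 7.8 + 27.5 + 37.7 + 22.3 + 7.4)/8 = 22.9750
Deviations from mean: 8.2250, 11.0250, -7.0750, -15.1750, 4.5250, 14.7250, -0.6750, -15.5750
Numerator Σ_{t=1}^{7}(x_t−x̄)(x_{t+1}−x̄) = 118.5794
Denominator Σ(x_t−x̄)² = 949.8750
r_1 = 118.5794 / 949.8750 = 0.125

0.125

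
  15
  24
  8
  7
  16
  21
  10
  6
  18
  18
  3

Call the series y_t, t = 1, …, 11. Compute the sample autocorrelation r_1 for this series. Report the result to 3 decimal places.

Mean ȳ = (15 + 24 + 8 + 7 + 16 + 21 + 10 + 6 + 18 + 18 + 3)/11 = 13.2727
Numerator Σ_{t=1}^{10}(y_t−ȳ)(y_{t+1}−ȳ) = -63.0744
Denominator Σ(y_t−ȳ)² = 466.1818
r_1 = -63.0744 / 466.1818 = -0.135

-0.135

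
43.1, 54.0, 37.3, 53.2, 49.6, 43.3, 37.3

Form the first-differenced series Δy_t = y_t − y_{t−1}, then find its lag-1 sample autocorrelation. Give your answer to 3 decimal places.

-0.621

First differences Δy: 10.9, -16.7, 15.9, -3.6, -6.3, -6.0
Mean of differences = -0.9667
Numerator Σ(Δy_t−Δȳ)(Δy_{t+1}−Δȳ) = -455.5978
Denominator Σ(Δy_t−Δȳ)² = 733.5533
r_1(Δy) = -455.5978 / 733.5533 = -0.621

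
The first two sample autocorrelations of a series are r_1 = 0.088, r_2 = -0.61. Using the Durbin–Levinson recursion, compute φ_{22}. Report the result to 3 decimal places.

φ_{22} = (r_2 − r_1²) / (1 − r_1²)
r_1² = (0.088)² = 0.007744
Numerator = -0.61 − 0.0077 = -0.6177; denominator = 1 − 0.0077 = 0.9923
φ_{22} = -0.6177 / 0.9923 = -0.623

-0.623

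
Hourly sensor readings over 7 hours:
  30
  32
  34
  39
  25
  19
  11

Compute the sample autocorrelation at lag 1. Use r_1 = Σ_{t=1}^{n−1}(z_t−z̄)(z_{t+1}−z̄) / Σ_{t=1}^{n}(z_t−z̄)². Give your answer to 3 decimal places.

0.457

Mean z̄ = (30 + 32 + 34 + 39 + 25 + 19 + 11)/7 = 27.1429
Σ(z_t−z̄)(z_{t+1}−z̄) = (13.8776) + (33.3061) + (81.3061) + (-25.4082) + (17.4490) + (131.4490) = 251.9796
Denominator Σ(z_t−z̄)² = 550.8571
r_1 = 251.9796 / 550.8571 = 0.457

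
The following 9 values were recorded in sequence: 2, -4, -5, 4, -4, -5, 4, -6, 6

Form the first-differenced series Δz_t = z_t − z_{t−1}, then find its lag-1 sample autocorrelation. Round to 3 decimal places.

-0.564

First differences Δz: -6, -1, 9, -8, -1, 9, -10, 12
Mean of differences = 0.5000
Numerator Σ(Δz_t−Δz̄)(Δz_{t+1}−Δz̄) = -285.2500
Denominator Σ(Δz_t−Δz̄)² = 506.0000
r_1(Δz) = -285.2500 / 506.0000 = -0.564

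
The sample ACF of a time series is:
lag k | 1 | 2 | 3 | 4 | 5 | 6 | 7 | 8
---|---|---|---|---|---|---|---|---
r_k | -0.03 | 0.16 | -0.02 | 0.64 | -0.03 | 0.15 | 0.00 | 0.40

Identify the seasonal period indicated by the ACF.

4

The largest autocorrelation is r_4 = 0.64, with a weaker echo at lag 8 (0.40); the remaining lags stay at or below 0.16.
The dominant spike at lag 4 indicates a seasonal period of 4.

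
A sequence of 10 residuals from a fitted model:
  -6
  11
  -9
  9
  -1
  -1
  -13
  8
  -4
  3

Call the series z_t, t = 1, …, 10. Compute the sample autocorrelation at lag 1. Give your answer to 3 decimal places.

-0.673

Mean z̄ = (-6 + 11 − 9 + 9 − 1 − 1 − 13 + 8 − 4 + 3)/10 = -0.3000
Numerator Σ_{t=1}^{9}(z_t−z̄)(z_{t+1}−z̄) = -389.0900
Denominator Σ(z_t−z̄)² = 578.1000
r_1 = -389.0900 / 578.1000 = -0.673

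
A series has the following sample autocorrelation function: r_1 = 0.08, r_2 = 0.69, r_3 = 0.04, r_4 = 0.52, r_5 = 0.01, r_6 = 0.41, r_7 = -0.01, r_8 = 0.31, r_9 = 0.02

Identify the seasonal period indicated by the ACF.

2

The largest autocorrelation is r_2 = 0.69, with weaker echoes at lags 4 (0.52), 6 (0.41) and 8 (0.31); the remaining lags stay at or below 0.08.
The dominant spike at lag 2 indicates a seasonal period of 2.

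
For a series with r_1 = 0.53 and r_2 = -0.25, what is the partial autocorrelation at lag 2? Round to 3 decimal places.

-0.738

φ_{22} = (r_2 − r_1²) / (1 − r_1²)
r_1² = (0.53)² = 0.2809
Numerator = -0.25 − 0.2809 = -0.5309; denominator = 1 − 0.2809 = 0.7191
φ_{22} = -0.5309 / 0.7191 = -0.738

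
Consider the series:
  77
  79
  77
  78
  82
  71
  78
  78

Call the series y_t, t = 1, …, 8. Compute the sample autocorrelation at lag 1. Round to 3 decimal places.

-0.481

Mean ȳ = (77 + 79 + 77 + 78 + 82 + 71 + 78 + 78)/8 = 77.5000
Deviations from mean: -0.5000, 1.5000, -0.5000, 0.5000, 4.5000, -6.5000, 0.5000, 0.5000
Σ(y_t−ȳ)(y_{t+1}−ȳ) = (-0.7500) + (-0.7500) + (-0.2500) + (2.2500) + (-29.2500) + (-3.2500) + (0.2500) = -31.7500
Denominator Σ(y_t−ȳ)² = 66.0000
r_1 = -31.7500 / 66.0000 = -0.481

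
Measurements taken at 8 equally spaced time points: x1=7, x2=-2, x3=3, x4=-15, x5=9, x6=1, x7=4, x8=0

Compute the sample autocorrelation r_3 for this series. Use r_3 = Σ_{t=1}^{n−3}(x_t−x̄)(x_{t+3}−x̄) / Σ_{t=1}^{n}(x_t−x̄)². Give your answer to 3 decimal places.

Mean x̄ = (7 − 2 + 3 − 15 + 9 + 1 + 4 + 0)/8 = 0.8750
Deviations from mean: 6.1250, -2.8750, 2.1250, -15.8750, 8.1250, 0.1250, 3.1250, -0.8750
Σ(x_t−x̄)(x_{t+3}−x̄) = (-97.2344) + (-23.3594) + (0.2656) + (-49.6094) + (-7.1094) = -177.0469
Denominator Σ(x_t−x̄)² = 378.8750
r_3 = -177.0469 / 378.8750 = -0.467

-0.467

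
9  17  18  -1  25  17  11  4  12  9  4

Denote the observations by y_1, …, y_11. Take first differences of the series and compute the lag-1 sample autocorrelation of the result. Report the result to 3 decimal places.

First differences Δy: 8, 1, -19, 26, -8, -6, -7, 8, -3, -5
Mean of differences = -0.5000
Numerator Σ(Δy_t−Δȳ)(Δy_{t+1}−Δȳ) = -692.2500
Denominator Σ(Δy_t−Δȳ)² = 1346.5000
r_1(Δy) = -692.2500 / 1346.5000 = -0.514

-0.514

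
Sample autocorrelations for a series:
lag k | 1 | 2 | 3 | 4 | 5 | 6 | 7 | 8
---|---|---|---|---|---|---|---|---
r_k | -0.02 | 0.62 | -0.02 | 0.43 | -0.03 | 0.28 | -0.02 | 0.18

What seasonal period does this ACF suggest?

The largest autocorrelation is r_2 = 0.62, with weaker echoes at lags 4 (0.43), 6 (0.28) and 8 (0.18); the remaining lags stay at or below -0.02.
The dominant spike at lag 2 indicates a seasonal period of 2.

2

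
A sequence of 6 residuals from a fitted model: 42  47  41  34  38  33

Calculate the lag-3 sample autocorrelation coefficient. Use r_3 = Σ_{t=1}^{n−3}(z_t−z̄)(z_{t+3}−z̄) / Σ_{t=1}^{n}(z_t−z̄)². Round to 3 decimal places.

Mean z̄ = (42 + 47 + 41 + 34 + 38 + 33)/6 = 39.1667
Deviations from mean: 2.8333, 7.8333, 1.8333, -5.1667, -1.1667, -6.1667
Numerator Σ_{t=1}^{3}(z_t−z̄)(z_{t+3}−z̄) = -35.0833
Denominator Σ(z_t−z̄)² = 138.8333
r_3 = -35.0833 / 138.8333 = -0.253

-0.253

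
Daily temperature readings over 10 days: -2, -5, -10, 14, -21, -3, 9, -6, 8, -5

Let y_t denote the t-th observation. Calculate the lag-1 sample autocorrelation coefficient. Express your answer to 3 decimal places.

-0.548

Mean ȳ = (-2 − 5 − 10 + 14 − 21 − 3 + 9 − 6 + 8 − 5)/10 = -2.1000
Numerator Σ_{t=1}^{9}(y_t−ȳ)(y_{t+1}−ȳ) = -513.8100
Denominator Σ(y_t−ȳ)² = 936.9000
r_1 = -513.8100 / 936.9000 = -0.548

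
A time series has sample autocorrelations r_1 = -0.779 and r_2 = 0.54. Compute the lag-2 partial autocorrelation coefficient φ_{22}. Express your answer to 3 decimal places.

-0.170

φ_{22} = (r_2 − r_1²) / (1 − r_1²)
r_1² = (-0.779)² = 0.606841
Numerator = 0.54 − 0.6068 = -0.0668; denominator = 1 − 0.6068 = 0.3932
φ_{22} = -0.0668 / 0.3932 = -0.170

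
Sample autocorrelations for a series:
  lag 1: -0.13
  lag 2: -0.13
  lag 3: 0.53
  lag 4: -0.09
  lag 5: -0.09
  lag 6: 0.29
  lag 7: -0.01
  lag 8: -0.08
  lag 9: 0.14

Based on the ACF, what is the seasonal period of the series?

3

The largest autocorrelation is r_3 = 0.53, with a weaker echo at lag 6 (0.29); the remaining lags stay at or below 0.14.
The dominant spike at lag 3 indicates a seasonal period of 3.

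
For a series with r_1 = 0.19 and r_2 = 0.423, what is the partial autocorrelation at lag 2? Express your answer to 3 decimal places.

0.401

φ_{22} = (r_2 − r_1²) / (1 − r_1²)
r_1² = (0.19)² = 0.0361
Numerator = 0.423 − 0.0361 = 0.3869; denominator = 1 − 0.0361 = 0.9639
φ_{22} = 0.3869 / 0.9639 = 0.401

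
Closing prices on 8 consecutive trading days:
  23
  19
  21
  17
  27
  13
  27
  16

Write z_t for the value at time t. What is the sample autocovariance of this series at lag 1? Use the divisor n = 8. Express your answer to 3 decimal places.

-19.455

Mean z̄ = (23 + 19 + 21 + 17 + 27 + 13 + 27 + 16)/8 = 20.3750
Σ_{t=1}^{7}(z_t−z̄)(z_{t+1}−z̄) = -155.6406
γ_1 = -155.6406 / 8 = -19.455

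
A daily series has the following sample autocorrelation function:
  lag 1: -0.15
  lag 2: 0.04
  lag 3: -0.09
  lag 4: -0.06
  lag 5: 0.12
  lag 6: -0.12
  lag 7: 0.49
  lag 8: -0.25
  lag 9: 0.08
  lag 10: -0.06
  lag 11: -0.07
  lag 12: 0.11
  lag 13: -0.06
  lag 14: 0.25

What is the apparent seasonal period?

7

The largest autocorrelation is r_7 = 0.49, with a weaker echo at lag 14 (0.25); the remaining lags stay at or below 0.12.
The dominant spike at lag 7 indicates a seasonal period of 7.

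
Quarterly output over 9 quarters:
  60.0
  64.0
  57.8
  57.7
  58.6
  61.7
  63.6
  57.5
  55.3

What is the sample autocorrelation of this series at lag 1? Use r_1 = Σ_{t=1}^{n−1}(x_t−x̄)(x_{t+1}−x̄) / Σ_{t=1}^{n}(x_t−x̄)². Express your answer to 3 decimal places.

0.087

Mean x̄ = (60.0 + 64.0 + 57.8 + 57.7 + 58.6 + 61.7 + 63.6 + 57.5 + 55.3)/9 = 59.5778
Numerator Σ_{t=1}^{8}(x_t−x̄)(x_{t+1}−x̄) = 6.1717
Denominator Σ(x_t−x̄)² = 70.6756
r_1 = 6.1717 / 70.6756 = 0.087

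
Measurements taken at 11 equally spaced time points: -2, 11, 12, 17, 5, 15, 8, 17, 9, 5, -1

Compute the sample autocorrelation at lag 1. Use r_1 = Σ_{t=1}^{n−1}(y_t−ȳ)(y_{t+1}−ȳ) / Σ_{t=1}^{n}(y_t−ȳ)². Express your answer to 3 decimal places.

-0.040

Mean ȳ = (-2 + 11 + 12 + 17 + 5 + 15 + 8 + 17 + 9 + 5 − 1)/11 = 8.7273
Numerator Σ_{t=1}^{10}(y_t−ȳ)(y_{t+1}−ȳ) = -17.1653
Denominator Σ(y_t−ȳ)² = 430.1818
r_1 = -17.1653 / 430.1818 = -0.040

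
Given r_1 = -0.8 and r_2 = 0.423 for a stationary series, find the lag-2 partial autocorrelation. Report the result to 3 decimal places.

φ_{22} = (r_2 − r_1²) / (1 − r_1²)
r_1² = (-0.8)² = 0.64
Numerator = 0.423 − 0.6400 = -0.2170; denominator = 1 − 0.6400 = 0.3600
φ_{22} = -0.2170 / 0.3600 = -0.603

-0.603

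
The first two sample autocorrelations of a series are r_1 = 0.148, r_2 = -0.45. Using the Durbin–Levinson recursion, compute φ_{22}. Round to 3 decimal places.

φ_{22} = (r_2 − r_1²) / (1 − r_1²)
r_1² = (0.148)² = 0.021904
Numerator = -0.45 − 0.0219 = -0.4719; denominator = 1 − 0.0219 = 0.9781
φ_{22} = -0.4719 / 0.9781 = -0.482

-0.482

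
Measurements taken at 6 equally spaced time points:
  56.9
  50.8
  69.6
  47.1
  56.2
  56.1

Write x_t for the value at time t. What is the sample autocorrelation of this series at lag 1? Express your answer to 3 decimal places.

-0.679

Mean x̄ = (56.9 + 50.8 + 69.6 + 47.1 + 56.2 + 56.1)/6 = 56.1167
Deviations from mean: 0.7833, -5.3167, 13.4833, -9.0167, 0.0833, -0.0167
Σ(x_t−x̄)(x_{t+1}−x̄) = (-4.1647) + (-71.6864) + (-121.5747) + (-0.7514) + (-0.0014) = -198.1786
Denominator Σ(x_t−x̄)² = 291.9883
r_1 = -198.1786 / 291.9883 = -0.679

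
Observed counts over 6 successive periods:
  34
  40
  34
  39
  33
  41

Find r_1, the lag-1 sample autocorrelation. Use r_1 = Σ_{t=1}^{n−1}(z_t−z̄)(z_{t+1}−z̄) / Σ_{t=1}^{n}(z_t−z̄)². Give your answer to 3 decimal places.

-0.770

Mean z̄ = (34 + 40 + 34 + 39 + 33 + 41)/6 = 36.8333
Numerator Σ_{t=1}^{5}(z_t−z̄)(z_{t+1}−z̄) = -48.3611
Denominator Σ(z_t−z̄)² = 62.8333
r_1 = -48.3611 / 62.8333 = -0.770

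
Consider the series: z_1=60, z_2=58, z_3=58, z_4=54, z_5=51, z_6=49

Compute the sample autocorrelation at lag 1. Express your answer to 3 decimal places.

Mean z̄ = (60 + 58 + 58 + 54 + 51 + 49)/6 = 55.0000
Σ(z_t−z̄)(z_{t+1}−z̄) = (15.0000) + (9.0000) + (-3.0000) + (4.0000) + (24.0000) = 49.0000
Denominator Σ(z_t−z̄)² = 96.0000
r_1 = 49.0000 / 96.0000 = 0.510

0.510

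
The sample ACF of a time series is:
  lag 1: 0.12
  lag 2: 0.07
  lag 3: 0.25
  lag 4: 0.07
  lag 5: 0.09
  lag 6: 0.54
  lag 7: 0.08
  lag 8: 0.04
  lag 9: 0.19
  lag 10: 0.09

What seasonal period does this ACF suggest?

6

The largest autocorrelation is r_6 = 0.54; the remaining lags stay at or below 0.25.
The dominant spike at lag 6 indicates a seasonal period of 6.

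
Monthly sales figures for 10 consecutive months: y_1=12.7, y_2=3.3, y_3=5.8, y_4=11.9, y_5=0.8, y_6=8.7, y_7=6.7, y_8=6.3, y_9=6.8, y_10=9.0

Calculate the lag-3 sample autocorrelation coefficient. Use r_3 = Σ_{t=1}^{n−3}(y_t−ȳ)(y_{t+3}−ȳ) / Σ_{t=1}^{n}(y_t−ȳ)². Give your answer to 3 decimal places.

Mean ȳ = (12.7 + 3.3 + 5.8 + 11.9 + 0.8 + 8.7 + 6.7 + 6.3 + 6.8 + 9.0)/10 = 7.2000
Numerator Σ_{t=1}^{7}(y_t−ȳ)(y_{t+3}−ȳ) = 50.6200
Denominator Σ(y_t−ȳ)² = 117.1800
r_3 = 50.6200 / 117.1800 = 0.432

0.432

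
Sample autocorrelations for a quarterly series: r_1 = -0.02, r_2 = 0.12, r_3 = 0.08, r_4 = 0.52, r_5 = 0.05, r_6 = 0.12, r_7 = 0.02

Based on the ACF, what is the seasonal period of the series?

4

The largest autocorrelation is r_4 = 0.52; the remaining lags stay at or below 0.12.
The dominant spike at lag 4 indicates a seasonal period of 4.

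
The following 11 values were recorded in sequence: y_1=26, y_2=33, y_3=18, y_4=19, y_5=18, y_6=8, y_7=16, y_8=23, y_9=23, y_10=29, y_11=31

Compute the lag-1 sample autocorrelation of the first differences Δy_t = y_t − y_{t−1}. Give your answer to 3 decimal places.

First differences Δy: 7, -15, 1, -1, -10, 8, 7, 0, 6, 2
Mean of differences = 0.5000
Numerator Σ(Δy_t−Δȳ)(Δy_{t+1}−Δȳ) = -121.2500
Denominator Σ(Δy_t−Δȳ)² = 526.5000
r_1(Δy) = -121.2500 / 526.5000 = -0.230

-0.230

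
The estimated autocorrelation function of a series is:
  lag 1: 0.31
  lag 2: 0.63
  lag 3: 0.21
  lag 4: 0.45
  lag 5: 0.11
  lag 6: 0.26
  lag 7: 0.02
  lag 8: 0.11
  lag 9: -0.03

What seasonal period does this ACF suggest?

2

The largest autocorrelation is r_2 = 0.63, with a weaker echo at lag 4 (0.45); the remaining lags stay at or below 0.31.
The dominant spike at lag 2 indicates a seasonal period of 2.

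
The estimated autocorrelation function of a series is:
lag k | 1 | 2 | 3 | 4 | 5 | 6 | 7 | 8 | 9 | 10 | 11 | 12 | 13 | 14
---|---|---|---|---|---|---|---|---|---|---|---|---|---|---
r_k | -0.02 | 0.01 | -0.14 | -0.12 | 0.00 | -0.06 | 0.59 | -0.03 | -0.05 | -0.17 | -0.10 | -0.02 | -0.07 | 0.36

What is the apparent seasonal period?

The largest autocorrelation is r_7 = 0.59, with a weaker echo at lag 14 (0.36); the remaining lags stay at or below 0.01.
The dominant spike at lag 7 indicates a seasonal period of 7.

7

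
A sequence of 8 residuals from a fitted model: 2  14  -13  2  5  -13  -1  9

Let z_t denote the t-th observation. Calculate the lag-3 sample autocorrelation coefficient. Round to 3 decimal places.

0.434

Mean z̄ = (2 + 14 − 13 + 2 + 5 − 13 − 1 + 9)/8 = 0.6250
Numerator Σ_{t=1}^{5}(z_t−z̄)(z_{t+3}−z̄) = 280.4531
Denominator Σ(z_t−z̄)² = 645.8750
r_3 = 280.4531 / 645.8750 = 0.434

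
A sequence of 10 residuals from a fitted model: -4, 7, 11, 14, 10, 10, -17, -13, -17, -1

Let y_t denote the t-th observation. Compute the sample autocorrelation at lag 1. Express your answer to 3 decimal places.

Mean ȳ = (-4 + 7 + 11 + 14 + 10 + 10 − 17 − 13 − 17 − 1)/10 = 0.0000
Numerator Σ_{t=1}^{9}(y_t−ȳ)(y_{t+1}−ȳ) = 732.0000
Denominator Σ(y_t−ȳ)² = 1330.0000
r_1 = 732.0000 / 1330.0000 = 0.550

0.550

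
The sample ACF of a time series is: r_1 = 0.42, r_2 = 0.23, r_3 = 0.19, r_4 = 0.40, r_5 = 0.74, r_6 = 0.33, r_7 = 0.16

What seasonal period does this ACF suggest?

5

The largest autocorrelation is r_5 = 0.74; the remaining lags stay at or below 0.42. The elevated value at lag 1 (0.42), dropping to 0.23 at lag 2, reflects decaying short-term dependence rather than seasonality.
The dominant spike at lag 5 indicates a seasonal period of 5.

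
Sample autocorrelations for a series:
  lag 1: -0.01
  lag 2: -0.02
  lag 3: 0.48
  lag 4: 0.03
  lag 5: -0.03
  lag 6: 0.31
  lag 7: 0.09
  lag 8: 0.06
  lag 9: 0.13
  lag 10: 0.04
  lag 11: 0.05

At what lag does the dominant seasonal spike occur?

3

The largest autocorrelation is r_3 = 0.48, with a weaker echo at lag 6 (0.31); the remaining lags stay at or below 0.13.
The dominant spike at lag 3 indicates a seasonal period of 3.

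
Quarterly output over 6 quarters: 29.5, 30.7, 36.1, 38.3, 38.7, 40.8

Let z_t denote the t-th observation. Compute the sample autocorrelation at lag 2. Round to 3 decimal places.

Mean z̄ = (29.5 + 30.7 + 36.1 + 38.3 + 38.7 + 40.8)/6 = 35.6833
Deviations from mean: -6.1833, -4.9833, 0.4167, 2.6167, 3.0167, 5.1167
Numerator Σ_{t=1}^{4}(z_t−z̄)(z_{t+2}−z̄) = -0.9706
Denominator Σ(z_t−z̄)² = 105.3683
r_2 = -0.9706 / 105.3683 = -0.009

-0.009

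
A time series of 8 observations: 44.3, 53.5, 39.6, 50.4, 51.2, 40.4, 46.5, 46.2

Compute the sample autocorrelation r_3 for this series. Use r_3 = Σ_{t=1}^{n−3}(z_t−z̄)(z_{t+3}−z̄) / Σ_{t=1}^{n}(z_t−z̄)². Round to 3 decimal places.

Mean z̄ = (44.3 + 53.5 + 39.6 + 50.4 + 51.2 + 40.4 + 46.5 + 46.2)/8 = 46.5125
Deviations from mean: -2.2125, 6.9875, -6.9125, 3.8875, 4.6875, -6.1125, -0.0125, -0.3125
Numerator Σ_{t=1}^{5}(z_t−z̄)(z_{t+3}−z̄) = 64.8920
Denominator Σ(z_t−z̄)² = 176.0488
r_3 = 64.8920 / 176.0488 = 0.369

0.369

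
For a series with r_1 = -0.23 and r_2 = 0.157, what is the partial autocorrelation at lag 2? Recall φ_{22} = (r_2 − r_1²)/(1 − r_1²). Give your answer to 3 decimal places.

φ_{22} = (r_2 − r_1²) / (1 − r_1²)
r_1² = (-0.23)² = 0.0529
Numerator = 0.157 − 0.0529 = 0.1041; denominator = 1 − 0.0529 = 0.9471
φ_{22} = 0.1041 / 0.9471 = 0.110

0.110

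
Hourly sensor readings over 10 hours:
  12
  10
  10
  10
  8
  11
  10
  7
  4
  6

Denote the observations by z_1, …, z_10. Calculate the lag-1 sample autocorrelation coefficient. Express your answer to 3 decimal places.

0.478

Mean z̄ = (12 + 10 + 10 + 10 + 8 + 11 + 10 + 7 + 4 + 6)/10 = 8.8000
Numerator Σ_{t=1}^{9}(z_t−z̄)(z_{t+1}−z̄) = 26.5600
Denominator Σ(z_t−z̄)² = 55.6000
r_1 = 26.5600 / 55.6000 = 0.478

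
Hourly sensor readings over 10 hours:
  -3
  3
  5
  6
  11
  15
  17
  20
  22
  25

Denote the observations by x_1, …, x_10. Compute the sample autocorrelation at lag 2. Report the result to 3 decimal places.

Mean x̄ = (-3 + 3 + 5 + 6 + 11 + 15 + 17 + 20 + 22 + 25)/10 = 12.1000
Numerator Σ_{t=1}^{8}(x_t−x̄)(x_{t+2}−x̄) = 320.7800
Denominator Σ(x_t−x̄)² = 758.9000
r_2 = 320.7800 / 758.9000 = 0.423

0.423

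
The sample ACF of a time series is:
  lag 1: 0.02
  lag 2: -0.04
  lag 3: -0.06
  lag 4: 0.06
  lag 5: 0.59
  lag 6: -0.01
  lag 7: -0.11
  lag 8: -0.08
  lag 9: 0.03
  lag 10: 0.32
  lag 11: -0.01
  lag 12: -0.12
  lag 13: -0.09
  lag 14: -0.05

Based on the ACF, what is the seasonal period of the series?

The largest autocorrelation is r_5 = 0.59, with a weaker echo at lag 10 (0.32); the remaining lags stay at or below 0.06.
The dominant spike at lag 5 indicates a seasonal period of 5.

5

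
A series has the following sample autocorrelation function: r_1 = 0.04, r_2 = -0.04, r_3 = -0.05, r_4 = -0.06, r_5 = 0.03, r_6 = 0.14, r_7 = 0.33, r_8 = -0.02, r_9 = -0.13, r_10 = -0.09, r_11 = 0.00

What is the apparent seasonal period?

The largest autocorrelation is r_7 = 0.33; the remaining lags stay at or below 0.14.
The dominant spike at lag 7 indicates a seasonal period of 7.

7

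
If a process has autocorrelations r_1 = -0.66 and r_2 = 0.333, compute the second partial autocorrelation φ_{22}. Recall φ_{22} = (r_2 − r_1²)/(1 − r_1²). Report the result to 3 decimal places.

φ_{22} = (r_2 − r_1²) / (1 − r_1²)
r_1² = (-0.66)² = 0.4356
Numerator = 0.333 − 0.4356 = -0.1026; denominator = 1 − 0.4356 = 0.5644
φ_{22} = -0.1026 / 0.5644 = -0.182

-0.182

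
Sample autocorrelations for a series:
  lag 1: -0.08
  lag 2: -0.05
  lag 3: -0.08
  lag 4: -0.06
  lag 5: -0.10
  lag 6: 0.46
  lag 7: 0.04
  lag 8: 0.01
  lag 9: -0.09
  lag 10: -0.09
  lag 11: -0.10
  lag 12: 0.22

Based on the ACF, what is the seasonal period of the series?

The largest autocorrelation is r_6 = 0.46, with a weaker echo at lag 12 (0.22); the remaining lags stay at or below 0.04.
The dominant spike at lag 6 indicates a seasonal period of 6.

6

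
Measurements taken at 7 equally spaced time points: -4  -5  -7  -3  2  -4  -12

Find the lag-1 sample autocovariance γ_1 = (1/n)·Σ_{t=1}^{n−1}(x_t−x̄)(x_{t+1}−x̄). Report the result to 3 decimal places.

Mean x̄ = (-4 − 5 − 7 − 3 + 2 − 4 − 12)/7 = -4.7143
Deviations: 0.7143, -0.2857, -2.2857, 1.7143, 6.7143, 0.7143, -7.2857
Σ_{t=1}^{6}(x_t−x̄)(x_{t+1}−x̄) = 7.6327
γ_1 = 7.6327 / 7 = 1.090

1.090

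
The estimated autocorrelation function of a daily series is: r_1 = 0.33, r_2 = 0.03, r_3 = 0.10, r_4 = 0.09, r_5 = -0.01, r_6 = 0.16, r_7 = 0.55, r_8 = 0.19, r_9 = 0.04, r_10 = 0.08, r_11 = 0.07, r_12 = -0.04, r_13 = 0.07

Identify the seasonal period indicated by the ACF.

7

The largest autocorrelation is r_7 = 0.55; the remaining lags stay at or below 0.33. The elevated value at lag 1 (0.33), dropping to 0.03 at lag 2, reflects decaying short-term dependence rather than seasonality.
The dominant spike at lag 7 indicates a seasonal period of 7.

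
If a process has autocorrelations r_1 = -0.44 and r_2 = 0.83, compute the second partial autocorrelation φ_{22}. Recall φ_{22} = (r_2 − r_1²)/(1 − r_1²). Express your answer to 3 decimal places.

0.789

φ_{22} = (r_2 − r_1²) / (1 − r_1²)
r_1² = (-0.44)² = 0.1936
Numerator = 0.83 − 0.1936 = 0.6364; denominator = 1 − 0.1936 = 0.8064
φ_{22} = 0.6364 / 0.8064 = 0.789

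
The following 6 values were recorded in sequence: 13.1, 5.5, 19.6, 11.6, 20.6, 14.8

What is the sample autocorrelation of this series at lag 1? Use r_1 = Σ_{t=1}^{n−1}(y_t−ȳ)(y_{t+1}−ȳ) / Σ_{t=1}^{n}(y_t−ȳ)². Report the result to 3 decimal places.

-0.417

Mean ȳ = (13.1 + 5.5 + 19.6 + 11.6 + 20.6 + 14.8)/6 = 14.2000
Numerator Σ_{t=1}^{5}(y_t−ȳ)(y_{t+1}−ȳ) = -64.2500
Denominator Σ(y_t−ȳ)² = 154.1400
r_1 = -64.2500 / 154.1400 = -0.417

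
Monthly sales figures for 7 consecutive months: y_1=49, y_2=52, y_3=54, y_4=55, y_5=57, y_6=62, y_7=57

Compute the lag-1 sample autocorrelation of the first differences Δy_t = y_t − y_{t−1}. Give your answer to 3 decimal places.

First differences Δy: 3, 2, 1, 2, 5, -5
Mean of differences = 1.3333
Numerator Σ(Δy_t−Δȳ)(Δy_{t+1}−Δȳ) = -20.1111
Denominator Σ(Δy_t−Δȳ)² = 57.3333
r_1(Δy) = -20.1111 / 57.3333 = -0.351

-0.351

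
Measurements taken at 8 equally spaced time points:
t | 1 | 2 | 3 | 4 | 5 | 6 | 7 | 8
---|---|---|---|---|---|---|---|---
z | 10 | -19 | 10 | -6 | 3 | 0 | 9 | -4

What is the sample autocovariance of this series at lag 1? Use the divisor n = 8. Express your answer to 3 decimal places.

-61.627

Mean z̄ = (10 − 19 + 10 − 6 + 3 + 0 + 9 − 4)/8 = 0.3750
Deviations: 9.6250, -19.3750, 9.6250, -6.3750, 2.6250, -0.3750, 8.6250, -4.3750
Σ_{t=1}^{7}(z_t−z̄)(z_{t+1}−z̄) = -493.0156
γ_1 = -493.0156 / 8 = -61.627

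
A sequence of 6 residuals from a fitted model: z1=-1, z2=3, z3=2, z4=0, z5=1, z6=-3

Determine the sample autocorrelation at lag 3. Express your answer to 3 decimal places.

Mean z̄ = (-1 + 3 + 2 + 0 + 1 − 3)/6 = 0.3333
Deviations from mean: -1.3333, 2.6667, 1.6667, -0.3333, 0.6667, -3.3333
Numerator Σ_{t=1}^{3}(z_t−z̄)(z_{t+3}−z̄) = -3.3333
Denominator Σ(z_t−z̄)² = 23.3333
r_3 = -3.3333 / 23.3333 = -0.143

-0.143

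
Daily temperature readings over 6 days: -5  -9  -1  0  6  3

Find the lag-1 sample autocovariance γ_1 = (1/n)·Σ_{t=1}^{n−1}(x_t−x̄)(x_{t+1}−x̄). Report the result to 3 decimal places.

11.167

Mean x̄ = (-5 − 9 − 1 + 0 + 6 + 3)/6 = -1.0000
Deviations: -4.0000, -8.0000, 0.0000, 1.0000, 7.0000, 4.0000
Σ_{t=1}^{5}(x_t−x̄)(x_{t+1}−x̄) = 67.0000
γ_1 = 67.0000 / 6 = 11.167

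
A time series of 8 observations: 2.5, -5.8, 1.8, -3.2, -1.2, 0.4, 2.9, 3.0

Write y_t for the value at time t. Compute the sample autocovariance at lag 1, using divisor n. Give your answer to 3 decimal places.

-2.153

Mean ȳ = (2.5 − 5.8 + 1.8 − 3.2 − 1.2 + 0.4 + 2.9 + 3.0)/8 = 0.0500
Σ_{t=1}^{7}(y_t−ȳ)(y_{t+1}−ȳ) = -17.2275
γ_1 = -17.2275 / 8 = -2.153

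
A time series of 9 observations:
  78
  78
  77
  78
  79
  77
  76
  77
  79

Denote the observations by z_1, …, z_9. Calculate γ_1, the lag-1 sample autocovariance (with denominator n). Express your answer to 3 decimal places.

0.062

Mean z̄ = (78 + 78 + 77 + 78 + 79 + 77 + 76 + 77 + 79)/9 = 77.6667
Σ_{t=1}^{8}(z_t−z̄)(z_{t+1}−z̄) = 0.5556
γ_1 = 0.5556 / 9 = 0.062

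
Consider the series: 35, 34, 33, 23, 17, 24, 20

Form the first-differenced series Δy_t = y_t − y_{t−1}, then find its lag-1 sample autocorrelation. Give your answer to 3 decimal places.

First differences Δy: -1, -1, -10, -6, 7, -4
Mean of differences = -2.5000
Numerator Σ(Δy_t−Δȳ)(Δy_{t+1}−Δȳ) = -30.2500
Denominator Σ(Δy_t−Δȳ)² = 165.5000
r_1(Δy) = -30.2500 / 165.5000 = -0.183

-0.183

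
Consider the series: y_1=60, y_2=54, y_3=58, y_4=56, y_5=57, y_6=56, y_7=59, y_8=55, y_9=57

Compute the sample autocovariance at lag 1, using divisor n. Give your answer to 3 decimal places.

-2.162

Mean ȳ = (60 + 54 + 58 + 56 + 57 + 56 + 59 + 55 + 57)/9 = 56.8889
Σ_{t=1}^{8}(y_t−ȳ)(y_{t+1}−ȳ) = -19.4568
γ_1 = -19.4568 / 9 = -2.162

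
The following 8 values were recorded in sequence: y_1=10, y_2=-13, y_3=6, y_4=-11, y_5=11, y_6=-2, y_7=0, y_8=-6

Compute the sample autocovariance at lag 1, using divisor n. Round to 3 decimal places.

Mean ȳ = (10 − 13 + 6 − 11 + 11 − 2 + 0 − 6)/8 = -0.6250
Σ_{t=1}^{7}(y_t−ȳ)(y_{t+1}−ȳ) = -423.0156
γ_1 = -423.0156 / 8 = -52.877

-52.877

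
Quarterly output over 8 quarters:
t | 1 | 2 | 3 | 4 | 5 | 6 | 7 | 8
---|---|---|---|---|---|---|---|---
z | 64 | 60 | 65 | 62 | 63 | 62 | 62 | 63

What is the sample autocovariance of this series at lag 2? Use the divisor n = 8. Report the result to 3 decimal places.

0.715

Mean z̄ = (64 + 60 + 65 + 62 + 63 + 62 + 62 + 63)/8 = 62.6250
Deviations: 1.3750, -2.6250, 2.3750, -0.6250, 0.3750, -0.6250, -0.6250, 0.3750
Σ_{t=1}^{6}(z_t−z̄)(z_{t+2}−z̄) = 5.7188
γ_2 = 5.7188 / 8 = 0.715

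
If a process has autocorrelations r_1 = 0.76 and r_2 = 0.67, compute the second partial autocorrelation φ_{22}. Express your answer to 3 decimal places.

φ_{22} = (r_2 − r_1²) / (1 − r_1²)
r_1² = (0.76)² = 0.5776
Numerator = 0.67 − 0.5776 = 0.0924; denominator = 1 − 0.5776 = 0.4224
φ_{22} = 0.0924 / 0.4224 = 0.219

0.219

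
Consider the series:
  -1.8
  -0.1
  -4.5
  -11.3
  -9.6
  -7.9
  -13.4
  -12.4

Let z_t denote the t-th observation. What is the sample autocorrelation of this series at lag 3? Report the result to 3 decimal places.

Mean z̄ = (-1.8 − 0.1 − 4.5 − 11.3 − 9.6 − 7.9 − 13.4 − 12.4)/8 = -7.6250
Numerator Σ_{t=1}^{5}(z_t−z̄)(z_{t+3}−z̄) = -6.4744
Denominator Σ(z_t−z̄)² = 173.9550
r_3 = -6.4744 / 173.9550 = -0.037

-0.037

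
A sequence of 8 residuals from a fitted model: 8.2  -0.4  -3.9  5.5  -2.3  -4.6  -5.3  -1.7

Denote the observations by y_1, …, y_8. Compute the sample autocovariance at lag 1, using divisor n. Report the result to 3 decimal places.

0.206

Mean ȳ = (8.2 − 0.4 − 3.9 + 5.5 − 2.3 − 4.6 − 5.3 − 1.7)/8 = -0.5625
Σ_{t=1}^{7}(y_t−ȳ)(y_{t+1}−ȳ) = 1.6461
γ_1 = 1.6461 / 8 = 0.206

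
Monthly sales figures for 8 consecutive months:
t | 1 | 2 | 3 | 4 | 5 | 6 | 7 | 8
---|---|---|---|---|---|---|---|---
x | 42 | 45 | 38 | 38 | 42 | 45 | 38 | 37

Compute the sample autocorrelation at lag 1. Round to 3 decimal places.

0.025

Mean x̄ = (42 + 45 + 38 + 38 + 42 + 45 + 38 + 37)/8 = 40.6250
Deviations from mean: 1.3750, 4.3750, -2.6250, -2.6250, 1.3750, 4.3750, -2.6250, -3.6250
Numerator Σ_{t=1}^{7}(x_t−x̄)(x_{t+1}−x̄) = 1.8594
Denominator Σ(x_t−x̄)² = 75.8750
r_1 = 1.8594 / 75.8750 = 0.025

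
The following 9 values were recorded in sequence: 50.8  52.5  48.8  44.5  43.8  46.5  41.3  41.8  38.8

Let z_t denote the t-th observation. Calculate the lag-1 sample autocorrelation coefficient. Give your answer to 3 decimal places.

0.551

Mean z̄ = (50.8 + 52.5 + 48.8 + 44.5 + 43.8 + 46.5 + 41.3 + 41.8 + 38.8)/9 = 45.4222
Numerator Σ_{t=1}^{8}(z_t−z̄)(z_{t+1}−z̄) = 93.0784
Denominator Σ(z_t−z̄)² = 169.0356
r_1 = 93.0784 / 169.0356 = 0.551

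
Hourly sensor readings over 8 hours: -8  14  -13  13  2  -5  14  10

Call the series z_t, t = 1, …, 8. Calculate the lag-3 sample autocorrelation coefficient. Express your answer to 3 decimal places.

Mean z̄ = (-8 + 14 − 13 + 13 + 2 − 5 + 14 + 10)/8 = 3.3750
Σ(z_t−z̄)(z_{t+3}−z̄) = (-109.4844) + (-14.6094) + (137.1406) + (102.2656) + (-9.1094) = 106.2031
Denominator Σ(z_t−z̄)² = 831.8750
r_3 = 106.2031 / 831.8750 = 0.128

0.128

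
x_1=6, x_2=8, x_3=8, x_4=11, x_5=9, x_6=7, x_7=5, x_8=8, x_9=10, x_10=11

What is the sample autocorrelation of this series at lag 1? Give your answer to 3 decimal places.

Mean x̄ = (6 + 8 + 8 + 11 + 9 + 7 + 5 + 8 + 10 + 11)/10 = 8.3000
Numerator Σ_{t=1}^{9}(x_t−x̄)(x_{t+1}−x̄) = 10.3100
Denominator Σ(x_t−x̄)² = 36.1000
r_1 = 10.3100 / 36.1000 = 0.286

0.286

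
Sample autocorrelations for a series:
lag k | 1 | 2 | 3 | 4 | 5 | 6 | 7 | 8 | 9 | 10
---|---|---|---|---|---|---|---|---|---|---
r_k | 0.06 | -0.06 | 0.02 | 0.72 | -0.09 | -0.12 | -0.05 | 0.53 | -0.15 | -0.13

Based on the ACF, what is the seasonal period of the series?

The largest autocorrelation is r_4 = 0.72, with a weaker echo at lag 8 (0.53); the remaining lags stay at or below 0.06.
The dominant spike at lag 4 indicates a seasonal period of 4.

4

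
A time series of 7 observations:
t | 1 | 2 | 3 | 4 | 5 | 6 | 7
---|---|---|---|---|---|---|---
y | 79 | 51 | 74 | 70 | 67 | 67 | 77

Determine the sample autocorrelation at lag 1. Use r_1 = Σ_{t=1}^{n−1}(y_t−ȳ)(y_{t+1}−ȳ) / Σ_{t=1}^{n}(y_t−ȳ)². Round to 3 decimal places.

Mean ȳ = (79 + 51 + 74 + 70 + 67 + 67 + 77)/7 = 69.2857
Deviations from mean: 9.7143, -18.2857, 4.7143, 0.7143, -2.2857, -2.2857, 7.7143
Σ(y_t−ȳ)(y_{t+1}−ȳ) = (-177.6327) + (-86.2041) + (3.3673) + (-1.6327) + (5.2245) + (-17.6327) = -274.5102
Denominator Σ(y_t−ȳ)² = 521.4286
r_1 = -274.5102 / 521.4286 = -0.526

-0.526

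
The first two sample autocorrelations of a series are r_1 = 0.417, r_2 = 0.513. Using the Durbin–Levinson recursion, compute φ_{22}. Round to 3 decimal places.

0.410

φ_{22} = (r_2 − r_1²) / (1 − r_1²)
r_1² = (0.417)² = 0.173889
Numerator = 0.513 − 0.1739 = 0.3391; denominator = 1 − 0.1739 = 0.8261
φ_{22} = 0.3391 / 0.8261 = 0.410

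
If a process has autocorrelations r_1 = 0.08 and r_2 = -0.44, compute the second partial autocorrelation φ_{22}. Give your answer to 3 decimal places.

φ_{22} = (r_2 − r_1²) / (1 − r_1²)
r_1² = (0.08)² = 0.0064
Numerator = -0.44 − 0.0064 = -0.4464; denominator = 1 − 0.0064 = 0.9936
φ_{22} = -0.4464 / 0.9936 = -0.449

-0.449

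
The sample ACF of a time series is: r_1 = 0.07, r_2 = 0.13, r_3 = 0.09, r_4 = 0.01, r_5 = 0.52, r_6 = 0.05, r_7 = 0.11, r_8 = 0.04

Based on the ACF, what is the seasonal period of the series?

The largest autocorrelation is r_5 = 0.52; the remaining lags stay at or below 0.13.
The dominant spike at lag 5 indicates a seasonal period of 5.

5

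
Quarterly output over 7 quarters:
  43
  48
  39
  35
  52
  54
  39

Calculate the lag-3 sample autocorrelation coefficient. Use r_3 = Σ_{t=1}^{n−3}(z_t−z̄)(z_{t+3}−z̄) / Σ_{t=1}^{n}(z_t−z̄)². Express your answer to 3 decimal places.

0.123

Mean z̄ = (43 + 48 + 39 + 35 + 52 + 54 + 39)/7 = 44.2857
Deviations from mean: -1.2857, 3.7143, -5.2857, -9.2857, 7.7143, 9.7143, -5.2857
Σ(z_t−z̄)(z_{t+3}−z̄) = (11.9388) + (28.6531) + (-51.3469) + (49.0816) = 38.3265
Denominator Σ(z_t−z̄)² = 311.4286
r_3 = 38.3265 / 311.4286 = 0.123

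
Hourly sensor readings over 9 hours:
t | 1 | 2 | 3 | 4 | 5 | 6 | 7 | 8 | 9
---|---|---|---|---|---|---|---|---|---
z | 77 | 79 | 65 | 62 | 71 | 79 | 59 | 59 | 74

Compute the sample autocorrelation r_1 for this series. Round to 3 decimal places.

0.050

Mean z̄ = (77 + 79 + 65 + 62 + 71 + 79 + 59 + 59 + 74)/9 = 69.4444
Numerator Σ_{t=1}^{8}(z_t−z̄)(z_{t+1}−z̄) = 27.8025
Denominator Σ(z_t−z̄)² = 556.2222
r_1 = 27.8025 / 556.2222 = 0.050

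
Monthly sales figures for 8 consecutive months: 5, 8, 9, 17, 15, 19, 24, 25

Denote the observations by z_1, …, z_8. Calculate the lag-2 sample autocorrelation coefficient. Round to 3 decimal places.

0.244

Mean z̄ = (5 + 8 + 9 + 17 + 15 + 19 + 24 + 25)/8 = 15.2500
Deviations from mean: -10.2500, -7.2500, -6.2500, 1.7500, -0.2500, 3.7500, 8.7500, 9.7500
Numerator Σ_{t=1}^{6}(z_t−z̄)(z_{t+2}−z̄) = 93.8750
Denominator Σ(z_t−z̄)² = 385.5000
r_2 = 93.8750 / 385.5000 = 0.244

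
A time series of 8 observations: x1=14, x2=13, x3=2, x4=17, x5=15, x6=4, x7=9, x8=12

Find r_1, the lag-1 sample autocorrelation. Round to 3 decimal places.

Mean x̄ = (14 + 13 + 2 + 17 + 15 + 4 + 9 + 12)/8 = 10.7500
Deviations from mean: 3.2500, 2.2500, -8.7500, 6.2500, 4.2500, -6.7500, -1.7500, 1.2500
Σ(x_t−x̄)(x_{t+1}−x̄) = (7.3125) + (-19.6875) + (-54.6875) + (26.5625) + (-28.6875) + (11.8125) + (-2.1875) = -59.5625
Denominator Σ(x_t−x̄)² = 199.5000
r_1 = -59.5625 / 199.5000 = -0.299

-0.299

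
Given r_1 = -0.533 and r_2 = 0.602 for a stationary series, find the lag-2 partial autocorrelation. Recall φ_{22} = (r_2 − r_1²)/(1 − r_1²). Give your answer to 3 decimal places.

0.444

φ_{22} = (r_2 − r_1²) / (1 − r_1²)
r_1² = (-0.533)² = 0.284089
Numerator = 0.602 − 0.2841 = 0.3179; denominator = 1 − 0.2841 = 0.7159
φ_{22} = 0.3179 / 0.7159 = 0.444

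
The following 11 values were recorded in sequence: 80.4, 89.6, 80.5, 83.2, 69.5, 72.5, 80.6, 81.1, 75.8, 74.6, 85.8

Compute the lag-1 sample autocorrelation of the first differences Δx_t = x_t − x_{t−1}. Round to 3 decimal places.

First differences Δx: 9.2, -9.1, 2.7, -13.7, 3.0, 8.1, 0.5, -5.3, -1.2, 11.2
Mean of differences = 0.5400
Numerator Σ(Δx_t−Δx̄)(Δx_{t+1}−Δx̄) = -159.9516
Denominator Σ(Δx_t−Δx̄)² = 589.3440
r_1(Δx) = -159.9516 / 589.3440 = -0.271

-0.271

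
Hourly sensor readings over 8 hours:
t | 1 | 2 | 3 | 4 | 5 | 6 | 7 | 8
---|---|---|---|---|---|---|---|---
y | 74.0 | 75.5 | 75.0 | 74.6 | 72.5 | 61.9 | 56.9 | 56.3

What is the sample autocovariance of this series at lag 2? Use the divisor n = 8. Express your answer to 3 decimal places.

Mean ȳ = (74.0 + 75.5 + 75.0 + 74.6 + 72.5 + 61.9 + 56.9 + 56.3)/8 = 68.3375
Deviations: 5.6625, 7.1625, 6.6625, 6.2625, 4.1625, -6.4375, -11.4375, -12.0375
Σ_{t=1}^{6}(y_t−ȳ)(y_{t+2}−ȳ) = 99.8822
γ_2 = 99.8822 / 8 = 12.485

12.485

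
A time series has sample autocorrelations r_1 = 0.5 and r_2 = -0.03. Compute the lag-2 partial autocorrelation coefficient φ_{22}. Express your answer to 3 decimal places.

φ_{22} = (r_2 − r_1²) / (1 − r_1²)
r_1² = (0.5)² = 0.25
Numerator = -0.03 − 0.2500 = -0.2800; denominator = 1 − 0.2500 = 0.7500
φ_{22} = -0.2800 / 0.7500 = -0.373

-0.373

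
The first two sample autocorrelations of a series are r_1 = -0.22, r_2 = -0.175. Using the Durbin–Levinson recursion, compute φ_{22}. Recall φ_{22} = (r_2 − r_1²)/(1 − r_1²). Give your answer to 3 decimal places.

-0.235

φ_{22} = (r_2 − r_1²) / (1 − r_1²)
r_1² = (-0.22)² = 0.0484
Numerator = -0.175 − 0.0484 = -0.2234; denominator = 1 − 0.0484 = 0.9516
φ_{22} = -0.2234 / 0.9516 = -0.235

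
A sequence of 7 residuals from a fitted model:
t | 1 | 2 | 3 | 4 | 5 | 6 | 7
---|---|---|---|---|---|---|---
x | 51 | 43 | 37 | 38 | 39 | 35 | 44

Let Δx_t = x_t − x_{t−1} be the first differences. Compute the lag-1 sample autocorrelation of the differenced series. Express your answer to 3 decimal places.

-0.040

First differences Δx: -8, -6, 1, 1, -4, 9
Mean of differences = -1.1667
Numerator Σ(Δx_t−Δx̄)(Δx_{t+1}−Δx̄) = -7.6944
Denominator Σ(Δx_t−Δx̄)² = 190.8333
r_1(Δx) = -7.6944 / 190.8333 = -0.040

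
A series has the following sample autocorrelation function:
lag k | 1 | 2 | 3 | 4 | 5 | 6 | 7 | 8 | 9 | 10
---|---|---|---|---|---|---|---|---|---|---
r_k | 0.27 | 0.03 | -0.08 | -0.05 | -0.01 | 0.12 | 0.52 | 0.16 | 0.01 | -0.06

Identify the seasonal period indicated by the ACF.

7

The largest autocorrelation is r_7 = 0.52; the remaining lags stay at or below 0.27. The elevated value at lag 1 (0.27), dropping to 0.03 at lag 2, reflects decaying short-term dependence rather than seasonality.
The dominant spike at lag 7 indicates a seasonal period of 7.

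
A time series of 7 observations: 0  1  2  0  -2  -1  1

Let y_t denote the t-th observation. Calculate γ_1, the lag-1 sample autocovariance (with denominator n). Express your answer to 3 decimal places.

0.426

Mean ȳ = (0 + 1 + 2 + 0 − 2 − 1 + 1)/7 = 0.1429
Deviations: -0.1429, 0.8571, 1.8571, -0.1429, -2.1429, -1.1429, 0.8571
Σ_{t=1}^{6}(y_t−ȳ)(y_{t+1}−ȳ) = 2.9796
γ_1 = 2.9796 / 7 = 0.426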